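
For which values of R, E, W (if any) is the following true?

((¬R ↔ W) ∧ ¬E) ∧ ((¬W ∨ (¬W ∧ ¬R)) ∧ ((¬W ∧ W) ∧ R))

Case W = True: the conjunct ¬W ∨ (¬W ∧ ¬R) becomes ¬True ∨ (False ∧ ¬R) = False.
Case W = False: the conjunct W is False.
Both cases fail — unsatisfiable.

Unsatisfiable — no assignment works.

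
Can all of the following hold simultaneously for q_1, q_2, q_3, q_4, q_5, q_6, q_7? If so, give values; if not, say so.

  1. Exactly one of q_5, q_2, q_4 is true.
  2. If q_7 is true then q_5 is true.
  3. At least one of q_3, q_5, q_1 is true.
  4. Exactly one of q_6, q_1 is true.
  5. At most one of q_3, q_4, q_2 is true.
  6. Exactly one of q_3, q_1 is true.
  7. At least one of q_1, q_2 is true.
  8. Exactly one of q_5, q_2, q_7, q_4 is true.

q_1=T; q_2=F; q_3=F; q_4=F; q_5=T; q_6=F; q_7=F

  (1) {q_5, q_2, q_4}: 1 true — exactly one ✓
  (2) q_7=F ⇒ q_5: vacuous ✓
  (3) {q_3, q_5, q_1}: 2 true — at least one ✓
  (4) {q_6, q_1}: 1 true — exactly one ✓
  (5) {q_3, q_4, q_2}: 0 true — at most one ✓
  (6) {q_3, q_1}: 1 true — exactly one ✓
  (7) {q_1, q_2}: 1 true — at least one ✓
  (8) {q_5, q_2, q_7, q_4}: 1 true — exactly one ✓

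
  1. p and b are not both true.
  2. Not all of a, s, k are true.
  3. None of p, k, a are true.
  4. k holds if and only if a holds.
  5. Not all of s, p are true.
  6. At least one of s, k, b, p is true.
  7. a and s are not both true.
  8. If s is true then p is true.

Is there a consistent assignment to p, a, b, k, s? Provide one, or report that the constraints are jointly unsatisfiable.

p: False; a: False; b: True; k: False; s: False

  (1) p=F, b=T — not both ✓
  (2) {a, s, k}: 0/3 true — not all ✓
  (3) {p, k, a}: 0 true — none ✓
  (4) k=F, a=F — same ✓
  (5) {s, p}: 0/2 true — not all ✓
  (6) {s, k, b, p}: 1 true — at least one ✓
  (7) a=F, s=F — not both ✓
  (8) s=F ⇒ p: vacuous ✓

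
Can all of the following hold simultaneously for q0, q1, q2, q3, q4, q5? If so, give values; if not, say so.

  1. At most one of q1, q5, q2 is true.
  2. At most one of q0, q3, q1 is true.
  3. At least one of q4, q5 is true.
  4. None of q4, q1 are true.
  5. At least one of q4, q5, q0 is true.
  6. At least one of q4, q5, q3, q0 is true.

q0: True, q1: False, q2: False, q3: False, q4: False, q5: True

  (1) {q1, q5, q2}: 1 true — at most one ✓
  (2) {q0, q3, q1}: 1 true — at most one ✓
  (3) {q4, q5}: 1 true — at least one ✓
  (4) {q4, q1}: 0 true — none ✓
  (5) {q4, q5, q0}: 2 true — at least one ✓
  (6) {q4, q5, q3, q0}: 2 true — at least one ✓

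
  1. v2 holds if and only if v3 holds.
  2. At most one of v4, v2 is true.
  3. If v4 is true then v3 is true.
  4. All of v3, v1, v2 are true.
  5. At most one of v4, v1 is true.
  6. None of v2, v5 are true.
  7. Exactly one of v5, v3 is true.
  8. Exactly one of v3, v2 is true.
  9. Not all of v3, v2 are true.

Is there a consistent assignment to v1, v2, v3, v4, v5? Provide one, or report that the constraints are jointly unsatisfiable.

UNSATISFIABLE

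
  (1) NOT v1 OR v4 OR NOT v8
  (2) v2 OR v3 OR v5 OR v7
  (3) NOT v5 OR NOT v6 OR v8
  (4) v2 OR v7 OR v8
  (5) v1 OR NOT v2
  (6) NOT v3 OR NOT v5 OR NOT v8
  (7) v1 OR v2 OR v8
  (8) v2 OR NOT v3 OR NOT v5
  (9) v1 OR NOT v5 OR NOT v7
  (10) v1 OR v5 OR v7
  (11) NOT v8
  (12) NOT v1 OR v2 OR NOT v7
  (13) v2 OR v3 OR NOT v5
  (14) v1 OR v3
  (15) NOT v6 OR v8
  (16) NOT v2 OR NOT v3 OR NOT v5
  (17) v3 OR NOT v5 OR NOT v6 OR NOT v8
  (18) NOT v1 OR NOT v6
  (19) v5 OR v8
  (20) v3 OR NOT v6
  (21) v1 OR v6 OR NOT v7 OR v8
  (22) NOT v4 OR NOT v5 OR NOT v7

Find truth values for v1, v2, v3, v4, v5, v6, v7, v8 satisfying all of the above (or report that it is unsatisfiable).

Unit clause (NOT v8) forces v8 = False.
In (NOT v6 OR v8) only NOT v6 is left, so v6 = False.
In (v5 OR v8) only v5 is left, so v5 = True.
Try v1 = False:
  (v1 OR NOT v2) forces v2 = False.
  clause (v1 OR v2 OR v8) is falsified — backtrack.
So v1 = True.
Set v2 = True.
  then (NOT v2 OR NOT v3 OR NOT v5) forces v3 = False.
Set v4 = False.
Set v7 = True.
All clauses satisfied.

v1 = True, v2 = True, v3 = False, v4 = False, v5 = True, v6 = False, v7 = True, v8 = False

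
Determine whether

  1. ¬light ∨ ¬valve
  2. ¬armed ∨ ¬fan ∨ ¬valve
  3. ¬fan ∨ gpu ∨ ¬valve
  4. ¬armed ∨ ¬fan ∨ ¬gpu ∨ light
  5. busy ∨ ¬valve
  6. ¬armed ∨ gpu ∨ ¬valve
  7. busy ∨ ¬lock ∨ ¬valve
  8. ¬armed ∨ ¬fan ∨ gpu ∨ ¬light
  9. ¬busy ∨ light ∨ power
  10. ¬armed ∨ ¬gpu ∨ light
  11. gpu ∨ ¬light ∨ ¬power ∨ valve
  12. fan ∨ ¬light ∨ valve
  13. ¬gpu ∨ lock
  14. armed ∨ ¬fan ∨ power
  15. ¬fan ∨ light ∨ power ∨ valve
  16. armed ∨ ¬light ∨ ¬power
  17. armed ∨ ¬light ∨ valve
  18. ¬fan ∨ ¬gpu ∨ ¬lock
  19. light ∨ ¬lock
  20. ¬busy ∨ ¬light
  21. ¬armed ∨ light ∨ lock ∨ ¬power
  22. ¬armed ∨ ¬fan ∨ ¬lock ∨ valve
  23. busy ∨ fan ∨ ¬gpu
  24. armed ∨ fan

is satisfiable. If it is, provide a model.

Set valve = False.
Set busy = True.
  then (¬busy ∨ ¬light) forces light = False.
  then (¬busy ∨ light ∨ power) forces power = True.
  then (light ∨ ¬lock) forces lock = False.
  then (¬armed ∨ light ∨ lock ∨ ¬power) forces armed = False.
  then (armed ∨ fan) forces fan = True.
  then (¬gpu ∨ lock) forces gpu = False.
All clauses satisfied.

valve = False, busy = True, light = False, gpu = False, armed = False, lock = False, power = True, fan = True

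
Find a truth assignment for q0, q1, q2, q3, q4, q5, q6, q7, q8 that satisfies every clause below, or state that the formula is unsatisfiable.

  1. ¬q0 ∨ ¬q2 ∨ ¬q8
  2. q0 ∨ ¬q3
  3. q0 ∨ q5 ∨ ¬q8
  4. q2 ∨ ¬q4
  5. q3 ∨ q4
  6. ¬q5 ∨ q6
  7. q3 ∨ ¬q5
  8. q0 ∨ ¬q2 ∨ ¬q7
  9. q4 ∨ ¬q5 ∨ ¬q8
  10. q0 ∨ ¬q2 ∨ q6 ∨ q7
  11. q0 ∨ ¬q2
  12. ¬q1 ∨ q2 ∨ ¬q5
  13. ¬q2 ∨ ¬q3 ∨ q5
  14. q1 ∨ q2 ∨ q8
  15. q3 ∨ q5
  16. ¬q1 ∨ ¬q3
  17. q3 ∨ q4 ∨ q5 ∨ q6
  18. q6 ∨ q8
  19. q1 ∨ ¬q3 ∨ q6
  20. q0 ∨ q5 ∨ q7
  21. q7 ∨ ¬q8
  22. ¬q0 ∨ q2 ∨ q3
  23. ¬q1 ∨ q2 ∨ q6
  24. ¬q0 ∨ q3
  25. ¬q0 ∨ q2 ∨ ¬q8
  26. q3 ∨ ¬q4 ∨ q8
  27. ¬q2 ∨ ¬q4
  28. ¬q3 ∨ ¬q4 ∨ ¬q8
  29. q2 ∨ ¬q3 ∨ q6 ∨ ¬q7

Try q0 = False:
  (q0 ∨ ¬q3) forces q3 = False.
  (q3 ∨ q4) forces q4 = True.
  (q2 ∨ ¬q4) forces q2 = True.
  clause (q0 ∨ ¬q2) is falsified — backtrack.
So q0 = True.
  then (¬q0 ∨ q3) forces q3 = True.
  then (¬q1 ∨ ¬q3) forces q1 = False.
  then (q1 ∨ ¬q3 ∨ q6) forces q6 = True.
Try q2 = False:
  (q2 ∨ ¬q4) forces q4 = False.
  (q1 ∨ q2 ∨ q8) forces q8 = True.
  clause (¬q0 ∨ q2 ∨ ¬q8) is falsified — backtrack.
So q2 = True.
  then (¬q0 ∨ ¬q2 ∨ ¬q8) forces q8 = False.
  then (¬q2 ∨ ¬q3 ∨ q5) forces q5 = True.
  then (¬q2 ∨ ¬q4) forces q4 = False.
Set q7 = True.
All clauses satisfied.

q0: True, q1: False, q2: True, q3: True, q4: False, q5: True, q6: True, q7: True, q8: False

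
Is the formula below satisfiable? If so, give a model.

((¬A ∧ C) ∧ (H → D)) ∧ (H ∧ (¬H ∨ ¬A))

D=T; A=F; C=T; H=T

  (¬A ∧ C) ∧ (H → D) = True
    ¬A ∧ C = True
      ¬A = True
    H → D = True
  H ∧ (¬H ∨ ¬A) = True
    ¬H ∨ ¬A = True
      ¬H = False
      ¬A = True
Both conjuncts True, so the formula holds.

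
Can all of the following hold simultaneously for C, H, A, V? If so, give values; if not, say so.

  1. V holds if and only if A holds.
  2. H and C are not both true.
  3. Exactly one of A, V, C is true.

C = True, H = False, A = False, V = False

  (1) V=F, A=F — same ✓
  (2) H=F, C=T — not both ✓
  (3) {A, V, C}: 1 true — exactly one ✓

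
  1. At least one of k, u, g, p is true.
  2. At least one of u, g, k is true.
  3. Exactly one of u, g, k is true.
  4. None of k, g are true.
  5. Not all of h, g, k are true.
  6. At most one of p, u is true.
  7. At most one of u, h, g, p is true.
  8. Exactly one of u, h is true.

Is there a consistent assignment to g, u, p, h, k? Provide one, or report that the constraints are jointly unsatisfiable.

g = False, u = True, p = False, h = False, k = False

  (1) {k, u, g, p}: 1 true — at least one ✓
  (2) {u, g, k}: 1 true — at least one ✓
  (3) {u, g, k}: 1 true — exactly one ✓
  (4) {k, g}: 0 true — none ✓
  (5) {h, g, k}: 0/3 true — not all ✓
  (6) {p, u}: 1 true — at most one ✓
  (7) {u, h, g, p}: 1 true — at most one ✓
  (8) {u, h}: 1 true — exactly one ✓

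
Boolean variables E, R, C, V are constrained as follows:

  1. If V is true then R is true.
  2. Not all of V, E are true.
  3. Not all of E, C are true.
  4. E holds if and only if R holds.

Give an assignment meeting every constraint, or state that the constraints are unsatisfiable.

E = False, R = False, C = False, V = False

  (1) V=F ⇒ R: vacuous ✓
  (2) {V, E}: 0/2 true — not all ✓
  (3) {E, C}: 0/2 true — not all ✓
  (4) E=F, R=F — same ✓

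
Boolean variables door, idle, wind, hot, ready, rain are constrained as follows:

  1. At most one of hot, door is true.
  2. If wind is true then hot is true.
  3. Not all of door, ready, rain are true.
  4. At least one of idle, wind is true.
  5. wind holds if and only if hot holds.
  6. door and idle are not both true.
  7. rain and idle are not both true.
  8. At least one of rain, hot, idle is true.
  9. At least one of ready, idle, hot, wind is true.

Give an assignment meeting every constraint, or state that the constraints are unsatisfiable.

door=F, idle=F, wind=T, hot=T, ready=F, rain=F

  (1) {hot, door}: 1 true — at most one ✓
  (2) wind=T ⇒ hot: T ✓
  (3) {door, ready, rain}: 0/3 true — not all ✓
  (4) {idle, wind}: 1 true — at least one ✓
  (5) wind=T, hot=T — same ✓
  (6) door=F, idle=F — not both ✓
  (7) rain=F, idle=F — not both ✓
  (8) {rain, hot, idle}: 1 true — at least one ✓
  (9) {ready, idle, hot, wind}: 2 true — at least one ✓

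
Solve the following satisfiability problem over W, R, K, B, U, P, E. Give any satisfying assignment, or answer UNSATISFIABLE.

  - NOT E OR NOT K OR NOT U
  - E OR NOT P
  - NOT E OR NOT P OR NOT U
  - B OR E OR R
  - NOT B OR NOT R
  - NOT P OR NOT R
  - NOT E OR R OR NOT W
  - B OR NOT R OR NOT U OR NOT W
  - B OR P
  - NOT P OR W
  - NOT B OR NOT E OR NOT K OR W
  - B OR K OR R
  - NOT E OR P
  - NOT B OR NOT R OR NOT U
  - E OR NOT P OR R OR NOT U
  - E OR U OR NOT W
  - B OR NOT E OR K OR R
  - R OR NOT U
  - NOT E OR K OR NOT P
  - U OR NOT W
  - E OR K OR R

W = False, R = False, K = True, B = True, U = False, P = False, E = False

Try W = True:
  (U OR NOT W) forces U = True.
  (R OR NOT U) forces R = True.
  (NOT B OR NOT R) forces B = False.
  clause (B OR NOT R OR NOT U OR NOT W) is falsified — backtrack.
So W = False.
  then (NOT P OR W) forces P = False.
  then (NOT E OR P) forces E = False.
  then (B OR P) forces B = True.
  then (NOT B OR NOT R) forces R = False.
  then (R OR NOT U) forces U = False.
  then (E OR K OR R) forces K = True.
All clauses satisfied.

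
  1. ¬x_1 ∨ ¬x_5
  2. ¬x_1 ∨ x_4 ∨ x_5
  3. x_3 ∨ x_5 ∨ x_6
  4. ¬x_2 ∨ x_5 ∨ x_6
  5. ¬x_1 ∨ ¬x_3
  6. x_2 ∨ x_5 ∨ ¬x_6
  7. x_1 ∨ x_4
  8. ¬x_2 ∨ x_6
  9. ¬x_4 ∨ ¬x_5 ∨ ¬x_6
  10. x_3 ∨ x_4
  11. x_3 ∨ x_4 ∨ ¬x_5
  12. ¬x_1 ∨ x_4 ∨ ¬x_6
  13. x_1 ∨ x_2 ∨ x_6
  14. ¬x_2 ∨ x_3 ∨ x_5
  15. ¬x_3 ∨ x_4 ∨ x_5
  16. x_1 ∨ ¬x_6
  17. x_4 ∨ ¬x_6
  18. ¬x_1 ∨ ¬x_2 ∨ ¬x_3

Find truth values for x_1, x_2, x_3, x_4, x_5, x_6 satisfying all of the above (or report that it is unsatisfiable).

Unsatisfiable — no assignment works.

Case x_1 = True:
  (¬x_1 ∨ ¬x_5) forces x_5 = False.
  (¬x_1 ∨ x_4 ∨ x_5) forces x_4 = True.
  (¬x_1 ∨ ¬x_3) forces x_3 = False.
  (x_3 ∨ x_5 ∨ x_6) forces x_6 = True.
  (x_2 ∨ x_5 ∨ ¬x_6) forces x_2 = True.
  Clause (¬x_2 ∨ x_3 ∨ x_5) is falsified — contradiction.
Case x_1 = False:
  (x_1 ∨ x_4) forces x_4 = True.
  (x_1 ∨ ¬x_6) forces x_6 = False.
  (¬x_2 ∨ x_6) forces x_2 = False.
  Clause (x_1 ∨ x_2 ∨ x_6) is falsified — contradiction.
Both cases fail, so the formula is unsatisfiable.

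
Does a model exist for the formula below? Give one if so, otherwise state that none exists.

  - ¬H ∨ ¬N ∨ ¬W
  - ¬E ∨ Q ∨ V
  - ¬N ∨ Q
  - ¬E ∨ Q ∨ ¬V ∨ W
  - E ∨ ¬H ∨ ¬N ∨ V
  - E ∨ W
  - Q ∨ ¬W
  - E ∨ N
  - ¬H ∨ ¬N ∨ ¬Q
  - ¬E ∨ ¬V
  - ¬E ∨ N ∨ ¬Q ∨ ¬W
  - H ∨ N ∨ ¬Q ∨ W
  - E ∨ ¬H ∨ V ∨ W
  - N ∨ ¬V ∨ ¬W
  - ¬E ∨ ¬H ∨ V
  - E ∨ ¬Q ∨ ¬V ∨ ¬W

N=T; W=F; E=T; V=F; H=F; Q=T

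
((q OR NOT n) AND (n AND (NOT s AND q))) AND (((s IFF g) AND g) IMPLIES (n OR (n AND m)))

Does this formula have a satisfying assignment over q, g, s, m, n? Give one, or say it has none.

q=T, g=T, s=F, m=T, n=T

  (q OR NOT n) AND (n AND (NOT s AND q)) = True
    q OR NOT n = True
      NOT n = False
    n AND (NOT s AND q) = True
      NOT s AND q = True
        NOT s = True
  ((s IFF g) AND g) IMPLIES (n OR (n AND m)) = True
    (s IFF g) AND g = False
      s IFF g = False
    n OR (n AND m) = True
      n AND m = True
Both conjuncts True, so the formula holds.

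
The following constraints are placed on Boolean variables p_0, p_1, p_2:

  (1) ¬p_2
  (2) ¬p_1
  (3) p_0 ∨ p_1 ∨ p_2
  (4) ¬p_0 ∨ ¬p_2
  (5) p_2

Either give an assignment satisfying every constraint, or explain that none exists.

Case p_2 = True:
  Clause (¬p_2) is falsified — contradiction.
Case p_2 = False:
  Clause (p_2) is falsified — contradiction.
Both cases fail, so the formula is unsatisfiable.

No satisfying assignment exists.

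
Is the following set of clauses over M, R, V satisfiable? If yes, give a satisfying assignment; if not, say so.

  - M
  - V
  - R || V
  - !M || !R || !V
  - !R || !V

Unit clause (M) forces M = True.
Unit clause (V) forces V = True.
In (!M || !R || !V) only !R is left, so R = False.
Check each clause:
  (M): M holds.
  (V): V holds.
  (R || V): V holds.
  (!M || !R || !V): !R holds.
  (!R || !V): !R holds.
All clauses satisfied.

M=T; R=F; V=T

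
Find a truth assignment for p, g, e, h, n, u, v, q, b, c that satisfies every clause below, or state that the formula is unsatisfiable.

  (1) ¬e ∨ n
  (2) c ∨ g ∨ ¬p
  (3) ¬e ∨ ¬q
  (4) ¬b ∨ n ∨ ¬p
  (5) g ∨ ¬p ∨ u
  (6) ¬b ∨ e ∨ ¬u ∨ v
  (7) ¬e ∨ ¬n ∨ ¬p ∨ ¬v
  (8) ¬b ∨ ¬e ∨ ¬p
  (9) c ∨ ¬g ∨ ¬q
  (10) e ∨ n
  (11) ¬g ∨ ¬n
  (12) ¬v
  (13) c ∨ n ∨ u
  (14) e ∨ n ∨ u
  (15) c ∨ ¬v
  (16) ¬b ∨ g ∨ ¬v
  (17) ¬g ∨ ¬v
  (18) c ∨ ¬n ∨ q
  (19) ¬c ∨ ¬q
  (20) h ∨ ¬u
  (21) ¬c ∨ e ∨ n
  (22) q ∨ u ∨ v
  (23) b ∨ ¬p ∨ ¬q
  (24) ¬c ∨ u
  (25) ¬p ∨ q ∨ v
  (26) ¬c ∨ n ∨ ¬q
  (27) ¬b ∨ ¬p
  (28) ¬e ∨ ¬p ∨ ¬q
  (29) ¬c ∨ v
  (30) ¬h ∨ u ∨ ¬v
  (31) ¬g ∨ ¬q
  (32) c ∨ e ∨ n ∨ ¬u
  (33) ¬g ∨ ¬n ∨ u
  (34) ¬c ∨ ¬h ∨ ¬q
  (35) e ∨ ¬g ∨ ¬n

p = False, g = False, e = False, h = True, n = True, u = False, v = False, q = True, b = False, c = False

Unit clause (¬v) forces v = False.
In (¬c ∨ v) only ¬c is left, so c = False.
Try p = True:
  (c ∨ g ∨ ¬p) forces g = True.
  (c ∨ ¬g ∨ ¬q) forces q = False.
  clause (¬p ∨ q ∨ v) is falsified — backtrack.
So p = False.
Try g = True:
  (c ∨ ¬g ∨ ¬q) forces q = False.
  (¬g ∨ ¬n) forces n = False.
  (¬e ∨ n) forces e = False.
  clause (e ∨ n) is falsified — backtrack.
So g = False.
Set e = False.
  then (e ∨ n) forces n = True.
  then (c ∨ ¬n ∨ q) forces q = True.
Set h = True.
Set u = False.
Set b = False.
All clauses satisfied.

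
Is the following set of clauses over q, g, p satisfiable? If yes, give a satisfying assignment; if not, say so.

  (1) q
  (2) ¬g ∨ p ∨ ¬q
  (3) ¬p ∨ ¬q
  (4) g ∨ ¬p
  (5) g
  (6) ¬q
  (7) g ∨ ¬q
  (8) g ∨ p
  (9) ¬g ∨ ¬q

Unsatisfiable — no assignment works.

Case q = True:
  Clause (¬q) is falsified — contradiction.
Case q = False:
  Clause (q) is falsified — contradiction.
Both cases fail, so the formula is unsatisfiable.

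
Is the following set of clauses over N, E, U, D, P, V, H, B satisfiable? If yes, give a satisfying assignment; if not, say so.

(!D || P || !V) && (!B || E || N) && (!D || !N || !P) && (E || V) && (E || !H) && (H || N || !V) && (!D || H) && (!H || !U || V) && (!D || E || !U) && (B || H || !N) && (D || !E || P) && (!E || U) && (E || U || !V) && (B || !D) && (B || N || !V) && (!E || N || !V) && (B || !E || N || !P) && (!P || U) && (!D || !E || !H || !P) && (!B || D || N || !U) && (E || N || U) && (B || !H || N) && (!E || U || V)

N = True, E = False, U = True, D = False, P = True, V = True, H = False, B = True

Set N = True.
Set E = False.
  then (E || V) forces V = True.
  then (E || !H) forces H = False.
  then (!D || H) forces D = False.
  then (B || H || !N) forces B = True.
  then (E || U || !V) forces U = True.
Set P = True.
All clauses satisfied.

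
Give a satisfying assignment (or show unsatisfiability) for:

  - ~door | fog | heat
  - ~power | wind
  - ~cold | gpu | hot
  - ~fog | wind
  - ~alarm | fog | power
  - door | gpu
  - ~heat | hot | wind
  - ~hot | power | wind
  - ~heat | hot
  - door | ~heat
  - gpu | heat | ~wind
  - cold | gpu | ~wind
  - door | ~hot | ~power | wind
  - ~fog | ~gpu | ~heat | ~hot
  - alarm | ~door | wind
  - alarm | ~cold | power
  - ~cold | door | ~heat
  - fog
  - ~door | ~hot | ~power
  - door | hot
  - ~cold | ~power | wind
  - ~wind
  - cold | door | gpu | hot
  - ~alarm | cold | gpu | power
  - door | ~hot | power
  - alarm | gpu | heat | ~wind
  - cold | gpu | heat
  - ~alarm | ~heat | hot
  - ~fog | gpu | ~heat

Case fog = True:
  (~fog | wind) forces wind = True.
  Clause (~wind) is falsified — contradiction.
Case fog = False:
  Clause (fog) is falsified — contradiction.
Both cases fail, so the formula is unsatisfiable.

Unsatisfiable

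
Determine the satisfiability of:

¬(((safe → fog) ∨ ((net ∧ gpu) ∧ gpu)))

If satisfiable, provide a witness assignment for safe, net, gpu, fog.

safe=T; net=F; gpu=F; fog=F

  ¬(((safe → fog) ∨ ((net ∧ gpu) ∧ gpu))) = True
    (safe → fog) ∨ ((net ∧ gpu) ∧ gpu) = False
      safe → fog = False
      (net ∧ gpu) ∧ gpu = False
        net ∧ gpu = False
The formula evaluates to True.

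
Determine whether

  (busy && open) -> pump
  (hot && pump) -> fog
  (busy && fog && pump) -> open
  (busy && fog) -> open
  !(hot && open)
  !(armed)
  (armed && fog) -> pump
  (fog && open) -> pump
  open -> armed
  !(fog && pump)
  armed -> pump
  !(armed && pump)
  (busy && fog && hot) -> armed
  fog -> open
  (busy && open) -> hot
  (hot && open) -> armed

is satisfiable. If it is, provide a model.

Unit clause (!armed) forces armed = False.
In (armed || !open) only !open is left, so open = False.
In (!fog || open) only !fog is left, so fog = False.
Set pump = False.
Set hot = False.
Set busy = False.
All clauses satisfied.

armed=F, open=F, fog=F, pump=F, hot=F, busy=F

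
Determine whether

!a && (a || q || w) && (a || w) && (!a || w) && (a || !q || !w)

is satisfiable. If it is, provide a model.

w=T, a=F, q=F

Unit clause (!a) forces a = False.
In (a || w) only w is left, so w = True.
In (a || !q || !w) only !q is left, so q = False.
All clauses satisfied.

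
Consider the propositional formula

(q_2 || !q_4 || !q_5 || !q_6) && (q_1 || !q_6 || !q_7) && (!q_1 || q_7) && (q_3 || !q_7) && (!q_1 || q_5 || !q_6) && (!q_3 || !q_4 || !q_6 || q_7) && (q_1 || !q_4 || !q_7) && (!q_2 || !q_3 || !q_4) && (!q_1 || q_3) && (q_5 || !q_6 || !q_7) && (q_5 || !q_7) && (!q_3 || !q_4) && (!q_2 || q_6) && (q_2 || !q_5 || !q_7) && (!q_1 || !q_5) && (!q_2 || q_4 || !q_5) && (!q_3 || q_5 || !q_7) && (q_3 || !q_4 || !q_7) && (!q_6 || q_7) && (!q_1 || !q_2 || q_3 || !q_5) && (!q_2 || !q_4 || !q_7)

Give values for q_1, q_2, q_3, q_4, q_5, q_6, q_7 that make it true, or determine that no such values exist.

Try q_1 = True:
  (!q_1 || q_7) forces q_7 = True.
  (q_3 || !q_7) forces q_3 = True.
  (q_5 || !q_7) forces q_5 = True.
  clause (!q_1 || !q_5) is falsified — backtrack.
So q_1 = False.
Set q_2 = False.
Set q_3 = False.
  then (q_3 || !q_7) forces q_7 = False.
  then (!q_6 || q_7) forces q_6 = False.
Set q_4 = True.
Set q_5 = False.
All clauses satisfied.

q_1: False; q_2: False; q_3: False; q_4: True; q_5: False; q_6: False; q_7: False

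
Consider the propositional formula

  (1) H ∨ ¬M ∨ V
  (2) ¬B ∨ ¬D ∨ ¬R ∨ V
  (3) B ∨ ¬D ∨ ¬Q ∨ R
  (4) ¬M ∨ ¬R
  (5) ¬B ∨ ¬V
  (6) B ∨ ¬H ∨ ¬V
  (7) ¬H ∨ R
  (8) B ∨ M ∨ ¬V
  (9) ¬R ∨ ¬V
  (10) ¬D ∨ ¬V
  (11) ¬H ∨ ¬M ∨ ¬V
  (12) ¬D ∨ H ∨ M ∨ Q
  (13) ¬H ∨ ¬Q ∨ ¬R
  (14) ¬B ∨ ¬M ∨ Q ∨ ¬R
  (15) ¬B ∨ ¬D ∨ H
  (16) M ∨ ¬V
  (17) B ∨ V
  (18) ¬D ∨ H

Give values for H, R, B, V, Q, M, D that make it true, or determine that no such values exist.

H=F, R=T, B=T, V=F, Q=F, M=F, D=F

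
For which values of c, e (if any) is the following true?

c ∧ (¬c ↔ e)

c = True, e = False

  ¬c ↔ e = True
    ¬c = False
Both conjuncts True, so the formula holds.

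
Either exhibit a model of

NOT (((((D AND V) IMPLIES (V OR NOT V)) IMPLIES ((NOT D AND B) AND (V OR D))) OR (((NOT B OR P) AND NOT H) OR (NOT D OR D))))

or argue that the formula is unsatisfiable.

Case D = True: the formula becomes NOT ((NOT ((V IMPLIES (V OR NOT V))) OR True)) = False.
Case D = False: the formula becomes NOT (((B AND V) OR True)) = False.
Both cases fail — unsatisfiable.

Unsatisfiable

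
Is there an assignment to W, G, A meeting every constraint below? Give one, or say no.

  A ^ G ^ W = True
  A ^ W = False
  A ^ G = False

W = True; G = True; A = True

A ^ G ^ W = T ^ T ^ T = True ✓
A ^ W = T ^ T = False ✓
A ^ G = T ^ T = False ✓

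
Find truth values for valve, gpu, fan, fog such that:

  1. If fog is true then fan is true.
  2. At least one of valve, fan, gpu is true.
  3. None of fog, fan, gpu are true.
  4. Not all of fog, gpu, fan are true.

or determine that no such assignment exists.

valve: True; gpu: False; fan: False; fog: False

  (1) fog=F ⇒ fan: vacuous ✓
  (2) {valve, fan, gpu}: 1 true — at least one ✓
  (3) {fog, fan, gpu}: 0 true — none ✓
  (4) {fog, gpu, fan}: 0/3 true — not all ✓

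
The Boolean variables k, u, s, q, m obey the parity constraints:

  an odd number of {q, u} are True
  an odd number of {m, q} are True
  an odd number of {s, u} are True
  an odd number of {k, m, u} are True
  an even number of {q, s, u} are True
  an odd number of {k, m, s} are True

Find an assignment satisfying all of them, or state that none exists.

Adding constraints 3, 4, 6 mod 2: every variable appears an even number of times on the left, so the left side is 0.
But the right sides sum to 1 (mod 2). 0 ≠ 1 — the system is inconsistent.

Unsatisfiable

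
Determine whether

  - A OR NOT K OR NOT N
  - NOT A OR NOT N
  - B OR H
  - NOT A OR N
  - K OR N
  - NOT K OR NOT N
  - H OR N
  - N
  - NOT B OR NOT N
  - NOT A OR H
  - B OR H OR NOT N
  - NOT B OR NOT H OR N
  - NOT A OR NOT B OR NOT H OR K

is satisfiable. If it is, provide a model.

A = False; H = True; N = True; K = False; B = False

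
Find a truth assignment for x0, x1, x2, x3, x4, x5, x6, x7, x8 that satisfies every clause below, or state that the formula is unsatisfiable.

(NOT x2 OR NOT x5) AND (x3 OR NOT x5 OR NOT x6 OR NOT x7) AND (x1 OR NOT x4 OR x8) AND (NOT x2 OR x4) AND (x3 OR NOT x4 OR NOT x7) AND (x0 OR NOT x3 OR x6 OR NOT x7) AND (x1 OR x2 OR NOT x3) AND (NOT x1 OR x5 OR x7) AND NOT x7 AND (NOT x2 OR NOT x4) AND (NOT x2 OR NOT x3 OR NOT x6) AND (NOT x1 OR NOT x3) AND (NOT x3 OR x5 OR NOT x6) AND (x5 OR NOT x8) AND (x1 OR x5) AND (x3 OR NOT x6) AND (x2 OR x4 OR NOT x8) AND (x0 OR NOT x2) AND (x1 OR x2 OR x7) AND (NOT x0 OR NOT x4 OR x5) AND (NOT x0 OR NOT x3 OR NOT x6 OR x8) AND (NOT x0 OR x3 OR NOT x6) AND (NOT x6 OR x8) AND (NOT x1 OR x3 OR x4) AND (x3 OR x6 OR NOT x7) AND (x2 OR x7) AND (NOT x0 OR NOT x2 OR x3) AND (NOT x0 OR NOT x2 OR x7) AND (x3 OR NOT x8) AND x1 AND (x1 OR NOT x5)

Case x1 = True:
  (NOT x7) forces x7 = False.
  (NOT x1 OR x5 OR x7) forces x5 = True.
  (NOT x2 OR NOT x5) forces x2 = False.
  Clause (x2 OR x7) is falsified — contradiction.
Case x1 = False:
  Clause (x1) is falsified — contradiction.
Both cases fail, so the formula is unsatisfiable.

UNSATISFIABLE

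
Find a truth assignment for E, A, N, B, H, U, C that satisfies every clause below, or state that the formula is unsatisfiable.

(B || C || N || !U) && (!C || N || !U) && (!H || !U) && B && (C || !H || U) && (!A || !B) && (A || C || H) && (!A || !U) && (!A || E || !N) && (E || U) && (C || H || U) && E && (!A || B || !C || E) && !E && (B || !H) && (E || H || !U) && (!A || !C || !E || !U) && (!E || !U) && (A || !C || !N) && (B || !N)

UNSATISFIABLE

Case E = True:
  Clause (!E) is falsified — contradiction.
Case E = False:
  Clause (E) is falsified — contradiction.
Both cases fail, so the formula is unsatisfiable.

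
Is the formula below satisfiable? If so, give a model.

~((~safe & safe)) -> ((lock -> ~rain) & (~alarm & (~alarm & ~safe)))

rain: True, safe: False, alarm: False, lock: False

  ~((~safe & safe)) -> ((lock -> ~rain) & (~alarm & (~alarm & ~safe))) = True
    ~((~safe & safe)) = True
      ~safe & safe = False
        ~safe = True
    (lock -> ~rain) & (~alarm & (~alarm & ~safe)) = True
      lock -> ~rain = True
        ~rain = False
      ~alarm & (~alarm & ~safe) = True
        ~alarm = True
        ~alarm & ~safe = True
          ~alarm = True
          ~safe = True
The formula evaluates to True.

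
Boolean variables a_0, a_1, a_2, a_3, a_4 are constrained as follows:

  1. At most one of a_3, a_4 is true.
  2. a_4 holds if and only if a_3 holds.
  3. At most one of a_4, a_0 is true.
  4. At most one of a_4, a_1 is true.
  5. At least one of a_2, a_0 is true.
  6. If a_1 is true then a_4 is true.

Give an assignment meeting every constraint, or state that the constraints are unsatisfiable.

a_0 = True; a_1 = False; a_2 = True; a_3 = False; a_4 = False

  (1) {a_3, a_4}: 0 true — at most one ✓
  (2) a_4=F, a_3=F — same ✓
  (3) {a_4, a_0}: 1 true — at most one ✓
  (4) {a_4, a_1}: 0 true — at most one ✓
  (5) {a_2, a_0}: 2 true — at least one ✓
  (6) a_1=F ⇒ a_4: vacuous ✓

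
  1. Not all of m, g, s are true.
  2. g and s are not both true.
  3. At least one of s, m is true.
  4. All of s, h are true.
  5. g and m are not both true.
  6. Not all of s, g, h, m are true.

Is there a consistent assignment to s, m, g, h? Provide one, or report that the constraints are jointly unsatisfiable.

s = True, m = True, g = False, h = True

  (1) {m, g, s}: 2/3 true — not all ✓
  (2) g=F, s=T — not both ✓
  (3) {s, m}: 2 true — at least one ✓
  (4) {s, h}: all 2 true ✓
  (5) g=F, m=T — not both ✓
  (6) {s, g, h, m}: 3/4 true — not all ✓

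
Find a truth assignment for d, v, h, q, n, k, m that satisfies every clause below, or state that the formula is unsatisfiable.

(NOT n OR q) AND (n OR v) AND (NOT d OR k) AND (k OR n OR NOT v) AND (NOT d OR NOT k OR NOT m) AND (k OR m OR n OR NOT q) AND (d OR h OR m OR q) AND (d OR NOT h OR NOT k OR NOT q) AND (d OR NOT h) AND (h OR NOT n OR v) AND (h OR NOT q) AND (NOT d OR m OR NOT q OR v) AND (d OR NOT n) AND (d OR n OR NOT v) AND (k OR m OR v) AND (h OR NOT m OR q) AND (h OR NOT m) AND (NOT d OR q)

Set d = True.
  then (NOT d OR k) forces k = True.
  then (NOT d OR NOT k OR NOT m) forces m = False.
  then (NOT d OR q) forces q = True.
  then (h OR NOT q) forces h = True.
  then (NOT d OR m OR NOT q OR v) forces v = True.
Set n = True.
All clauses satisfied.

d = True; v = True; h = True; q = True; n = True; k = True; m = False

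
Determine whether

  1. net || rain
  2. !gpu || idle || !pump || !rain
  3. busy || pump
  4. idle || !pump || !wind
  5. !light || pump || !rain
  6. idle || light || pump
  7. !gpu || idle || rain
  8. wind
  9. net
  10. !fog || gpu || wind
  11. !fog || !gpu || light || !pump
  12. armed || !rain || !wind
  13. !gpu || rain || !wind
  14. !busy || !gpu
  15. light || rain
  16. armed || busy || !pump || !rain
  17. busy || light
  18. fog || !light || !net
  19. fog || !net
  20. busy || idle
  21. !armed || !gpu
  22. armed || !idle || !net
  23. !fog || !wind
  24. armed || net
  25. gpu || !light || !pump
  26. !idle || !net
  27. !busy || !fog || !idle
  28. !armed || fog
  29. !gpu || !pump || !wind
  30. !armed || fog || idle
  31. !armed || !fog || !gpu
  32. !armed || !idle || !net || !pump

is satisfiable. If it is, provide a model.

Case net = True:
  (wind) forces wind = True.
  (fog || !net) forces fog = True.
  Clause (!fog || !wind) is falsified — contradiction.
Case net = False:
  Clause (net) is falsified — contradiction.
Both cases fail, so the formula is unsatisfiable.

UNSATISFIABLE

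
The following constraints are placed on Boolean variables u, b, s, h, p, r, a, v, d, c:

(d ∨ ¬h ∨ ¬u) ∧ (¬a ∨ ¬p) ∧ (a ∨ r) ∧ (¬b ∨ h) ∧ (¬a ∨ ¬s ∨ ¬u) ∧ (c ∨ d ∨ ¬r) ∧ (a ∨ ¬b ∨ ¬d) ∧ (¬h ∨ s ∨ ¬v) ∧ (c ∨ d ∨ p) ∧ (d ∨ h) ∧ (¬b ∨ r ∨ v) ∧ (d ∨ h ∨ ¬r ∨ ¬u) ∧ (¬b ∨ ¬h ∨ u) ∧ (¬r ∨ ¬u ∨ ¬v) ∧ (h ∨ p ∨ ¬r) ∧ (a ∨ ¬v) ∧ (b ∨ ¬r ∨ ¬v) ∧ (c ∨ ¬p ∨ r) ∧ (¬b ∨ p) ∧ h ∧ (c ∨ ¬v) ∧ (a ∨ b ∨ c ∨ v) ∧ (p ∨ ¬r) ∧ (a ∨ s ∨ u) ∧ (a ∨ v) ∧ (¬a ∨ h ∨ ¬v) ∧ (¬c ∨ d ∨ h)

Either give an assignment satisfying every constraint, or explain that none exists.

Unit clause (h) forces h = True.
Set u = False.
  then (¬b ∨ ¬h ∨ u) forces b = False.
Set s = True.
Set p = False.
  then (p ∨ ¬r) forces r = False.
  then (a ∨ r) forces a = True.
Set v = False.
Set d = True.
Set c = False.
All clauses satisfied.

u = False, b = False, s = True, h = True, p = False, r = False, a = True, v = False, d = True, c = False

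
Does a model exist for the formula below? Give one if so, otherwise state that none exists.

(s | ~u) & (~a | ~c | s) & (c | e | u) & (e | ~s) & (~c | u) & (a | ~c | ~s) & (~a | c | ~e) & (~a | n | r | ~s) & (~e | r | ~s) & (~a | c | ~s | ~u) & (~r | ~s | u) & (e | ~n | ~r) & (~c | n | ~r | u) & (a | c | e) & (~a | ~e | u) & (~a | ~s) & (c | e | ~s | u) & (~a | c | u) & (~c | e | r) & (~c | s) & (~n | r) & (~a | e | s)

Set s = False.
  then (s | ~u) forces u = False.
  then (~c | u) forces c = False.
  then (~a | c | u) forces a = False.
  then (c | e | u) forces e = True.
Set n = False.
Set r = False.
All clauses satisfied.

s = False; e = True; c = False; a = False; u = False; n = False; r = False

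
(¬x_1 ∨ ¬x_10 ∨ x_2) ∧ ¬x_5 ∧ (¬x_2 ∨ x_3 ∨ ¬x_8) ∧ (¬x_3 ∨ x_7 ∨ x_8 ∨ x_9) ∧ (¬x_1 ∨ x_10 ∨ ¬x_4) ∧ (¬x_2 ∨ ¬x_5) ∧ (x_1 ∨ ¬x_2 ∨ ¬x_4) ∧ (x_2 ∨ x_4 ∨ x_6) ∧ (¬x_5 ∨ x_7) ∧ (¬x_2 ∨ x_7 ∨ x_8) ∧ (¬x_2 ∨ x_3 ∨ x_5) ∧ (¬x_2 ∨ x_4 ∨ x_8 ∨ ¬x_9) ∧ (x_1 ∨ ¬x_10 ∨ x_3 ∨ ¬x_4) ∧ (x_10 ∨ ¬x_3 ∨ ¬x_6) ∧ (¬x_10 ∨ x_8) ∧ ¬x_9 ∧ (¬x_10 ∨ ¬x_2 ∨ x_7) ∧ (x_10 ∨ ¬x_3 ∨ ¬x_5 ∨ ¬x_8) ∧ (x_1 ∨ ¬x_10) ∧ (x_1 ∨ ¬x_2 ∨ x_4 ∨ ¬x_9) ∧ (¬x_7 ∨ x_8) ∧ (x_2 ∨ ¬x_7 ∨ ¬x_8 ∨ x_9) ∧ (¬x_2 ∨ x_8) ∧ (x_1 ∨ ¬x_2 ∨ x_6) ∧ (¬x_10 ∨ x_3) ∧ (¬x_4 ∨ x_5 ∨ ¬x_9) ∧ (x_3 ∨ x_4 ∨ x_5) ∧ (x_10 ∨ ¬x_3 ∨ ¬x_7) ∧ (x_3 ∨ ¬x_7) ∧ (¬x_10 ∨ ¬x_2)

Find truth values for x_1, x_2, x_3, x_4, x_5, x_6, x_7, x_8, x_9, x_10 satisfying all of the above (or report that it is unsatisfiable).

Unit clause (¬x_5) forces x_5 = False.
Unit clause (¬x_9) forces x_9 = False.
Set x_1 = False.
  then (x_1 ∨ ¬x_10) forces x_10 = False.
Set x_2 = False.
Set x_3 = True.
  then (x_10 ∨ ¬x_3 ∨ ¬x_6) forces x_6 = False.
  then (x_10 ∨ ¬x_3 ∨ ¬x_7) forces x_7 = False.
  then (¬x_3 ∨ x_7 ∨ x_8 ∨ x_9) forces x_8 = True.
  then (x_2 ∨ x_4 ∨ x_6) forces x_4 = True.
All clauses satisfied.

x_1: False, x_2: False, x_3: True, x_4: True, x_5: False, x_6: False, x_7: False, x_8: True, x_9: False, x_10: False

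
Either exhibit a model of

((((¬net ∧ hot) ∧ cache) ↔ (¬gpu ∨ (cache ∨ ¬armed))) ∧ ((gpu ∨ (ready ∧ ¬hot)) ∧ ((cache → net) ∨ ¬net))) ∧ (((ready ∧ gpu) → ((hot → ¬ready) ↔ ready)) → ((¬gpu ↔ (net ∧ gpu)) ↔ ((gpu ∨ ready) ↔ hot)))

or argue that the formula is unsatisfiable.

net: False, hot: True, armed: True, cache: False, gpu: True, ready: True

  (((¬net ∧ hot) ∧ cache) ↔ (¬gpu ∨ (cache ∨ ¬armed))) ∧ ((gpu ∨ (ready ∧ ¬hot)) ∧ ((cache → net) ∨ ¬net)) = True
    ((¬net ∧ hot) ∧ cache) ↔ (¬gpu ∨ (cache ∨ ¬armed)) = True
      (¬net ∧ hot) ∧ cache = False
        ¬net ∧ hot = True
          ¬net = True
      ¬gpu ∨ (cache ∨ ¬armed) = False
        ¬gpu = False
        cache ∨ ¬armed = False
          ¬armed = False
    (gpu ∨ (ready ∧ ¬hot)) ∧ ((cache → net) ∨ ¬net) = True
      gpu ∨ (ready ∧ ¬hot) = True
        ready ∧ ¬hot = False
          ¬hot = False
      (cache → net) ∨ ¬net = True
        cache → net = True
        ¬net = True
  ((ready ∧ gpu) → ((hot → ¬ready) ↔ ready)) → ((¬gpu ↔ (net ∧ gpu)) ↔ ((gpu ∨ ready) ↔ hot)) = True
    (ready ∧ gpu) → ((hot → ¬ready) ↔ ready) = False
      ready ∧ gpu = True
      (hot → ¬ready) ↔ ready = False
        hot → ¬ready = False
          ¬ready = False
    (¬gpu ↔ (net ∧ gpu)) ↔ ((gpu ∨ ready) ↔ hot) = True
      ¬gpu ↔ (net ∧ gpu) = True
        ¬gpu = False
        net ∧ gpu = False
      (gpu ∨ ready) ↔ hot = True
        gpu ∨ ready = True
Both conjuncts True, so the formula holds.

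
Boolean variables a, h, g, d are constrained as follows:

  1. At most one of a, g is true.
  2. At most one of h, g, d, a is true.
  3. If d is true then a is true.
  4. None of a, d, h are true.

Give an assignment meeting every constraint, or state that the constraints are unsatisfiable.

a: False, h: False, g: False, d: False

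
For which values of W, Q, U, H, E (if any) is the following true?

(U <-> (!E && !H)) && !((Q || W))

W = False, Q = False, U = False, H = True, E = True

  U <-> (!E && !H) = True
    !E && !H = False
      !E = False
      !H = False
  !((Q || W)) = True
    Q || W = False
Both conjuncts True, so the formula holds.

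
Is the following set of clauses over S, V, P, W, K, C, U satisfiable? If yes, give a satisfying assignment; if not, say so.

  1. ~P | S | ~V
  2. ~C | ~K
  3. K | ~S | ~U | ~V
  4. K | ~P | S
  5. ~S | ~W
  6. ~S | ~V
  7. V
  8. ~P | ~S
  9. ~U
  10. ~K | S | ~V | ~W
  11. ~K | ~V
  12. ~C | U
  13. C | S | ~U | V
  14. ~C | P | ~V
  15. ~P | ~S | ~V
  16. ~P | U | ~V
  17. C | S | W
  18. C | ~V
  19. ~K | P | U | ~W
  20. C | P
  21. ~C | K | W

The formula is unsatisfiable.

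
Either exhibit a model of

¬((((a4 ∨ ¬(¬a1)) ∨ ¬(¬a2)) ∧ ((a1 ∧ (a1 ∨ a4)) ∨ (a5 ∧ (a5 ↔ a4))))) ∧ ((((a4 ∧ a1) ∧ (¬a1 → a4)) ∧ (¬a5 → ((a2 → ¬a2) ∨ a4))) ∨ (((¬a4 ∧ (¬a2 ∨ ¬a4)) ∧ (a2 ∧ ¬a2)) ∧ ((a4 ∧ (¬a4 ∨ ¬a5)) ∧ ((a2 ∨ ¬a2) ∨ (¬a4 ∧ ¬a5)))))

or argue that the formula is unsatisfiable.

Unsatisfiable — no assignment works.

Case a4 = True: the formula simplifies to ¬((a1 ∨ (a5 ∧ a5))) ∧ a1.
  a1 = True: the conjunct ¬((a1 ∨ (a5 ∧ a5))) becomes ¬((True ∨ (a5 ∧ a5))) = False.
  a1 = False: the conjunct a1 is False.
Case a4 = False: the conjunct (((a4 ∧ a1) ∧ (¬a1 → a4)) ∧ (¬a5 → ((a2 → ¬a2) ∨ a4))) ∨ (((¬a4 ∧ (¬a2 ∨ ¬a4)) ∧ (a2 ∧ ¬a2)) ∧ ((a4 ∧ (¬a4 ∨ ¬a5)) ∧ ((a2 ∨ ¬a2) ∨ (¬a4 ∧ ¬a5)))) becomes (False ∧ (¬a5 → (a2 → ¬a2))) ∨ ((a2 ∧ ¬a2) ∧ False) = False.
Both cases fail — unsatisfiable.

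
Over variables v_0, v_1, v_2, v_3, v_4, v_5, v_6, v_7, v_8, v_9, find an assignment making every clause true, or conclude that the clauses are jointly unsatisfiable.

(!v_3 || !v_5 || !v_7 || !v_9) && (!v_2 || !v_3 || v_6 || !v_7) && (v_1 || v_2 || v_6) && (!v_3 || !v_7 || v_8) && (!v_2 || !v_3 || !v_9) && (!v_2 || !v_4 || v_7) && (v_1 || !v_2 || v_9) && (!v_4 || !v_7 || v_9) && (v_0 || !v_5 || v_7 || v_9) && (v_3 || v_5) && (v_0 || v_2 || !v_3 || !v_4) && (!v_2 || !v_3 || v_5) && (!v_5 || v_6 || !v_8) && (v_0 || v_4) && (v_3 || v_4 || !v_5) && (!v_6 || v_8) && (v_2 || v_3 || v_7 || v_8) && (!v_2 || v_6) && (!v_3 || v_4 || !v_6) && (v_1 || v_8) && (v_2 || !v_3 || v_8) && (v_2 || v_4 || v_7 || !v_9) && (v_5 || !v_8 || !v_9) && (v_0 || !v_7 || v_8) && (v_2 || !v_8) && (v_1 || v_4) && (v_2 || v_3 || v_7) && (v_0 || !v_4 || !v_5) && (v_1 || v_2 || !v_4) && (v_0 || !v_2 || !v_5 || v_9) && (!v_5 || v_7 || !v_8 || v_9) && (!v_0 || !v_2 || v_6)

v_0: True; v_1: True; v_2: False; v_3: False; v_4: True; v_5: True; v_6: False; v_7: True; v_8: False; v_9: True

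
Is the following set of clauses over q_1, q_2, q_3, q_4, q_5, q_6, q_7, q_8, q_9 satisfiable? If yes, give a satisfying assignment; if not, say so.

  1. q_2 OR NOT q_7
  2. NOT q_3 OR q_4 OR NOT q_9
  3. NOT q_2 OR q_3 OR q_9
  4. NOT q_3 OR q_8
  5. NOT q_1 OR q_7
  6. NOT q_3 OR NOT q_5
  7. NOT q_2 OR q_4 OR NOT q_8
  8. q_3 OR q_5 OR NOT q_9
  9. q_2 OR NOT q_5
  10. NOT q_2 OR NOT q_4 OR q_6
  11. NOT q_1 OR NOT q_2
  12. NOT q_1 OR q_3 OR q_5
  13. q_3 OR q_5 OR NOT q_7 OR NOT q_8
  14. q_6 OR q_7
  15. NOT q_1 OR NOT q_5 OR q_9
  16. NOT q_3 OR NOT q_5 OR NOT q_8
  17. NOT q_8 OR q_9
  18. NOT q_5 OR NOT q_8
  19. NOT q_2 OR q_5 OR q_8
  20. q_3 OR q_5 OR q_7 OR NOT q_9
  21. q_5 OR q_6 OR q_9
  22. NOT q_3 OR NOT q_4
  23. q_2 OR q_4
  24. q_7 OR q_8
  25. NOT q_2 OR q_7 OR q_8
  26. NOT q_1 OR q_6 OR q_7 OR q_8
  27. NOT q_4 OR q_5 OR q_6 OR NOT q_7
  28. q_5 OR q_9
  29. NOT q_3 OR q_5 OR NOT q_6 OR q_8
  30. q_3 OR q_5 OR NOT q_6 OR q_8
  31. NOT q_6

q_1=F, q_2=T, q_3=F, q_4=F, q_5=T, q_6=F, q_7=T, q_8=F, q_9=T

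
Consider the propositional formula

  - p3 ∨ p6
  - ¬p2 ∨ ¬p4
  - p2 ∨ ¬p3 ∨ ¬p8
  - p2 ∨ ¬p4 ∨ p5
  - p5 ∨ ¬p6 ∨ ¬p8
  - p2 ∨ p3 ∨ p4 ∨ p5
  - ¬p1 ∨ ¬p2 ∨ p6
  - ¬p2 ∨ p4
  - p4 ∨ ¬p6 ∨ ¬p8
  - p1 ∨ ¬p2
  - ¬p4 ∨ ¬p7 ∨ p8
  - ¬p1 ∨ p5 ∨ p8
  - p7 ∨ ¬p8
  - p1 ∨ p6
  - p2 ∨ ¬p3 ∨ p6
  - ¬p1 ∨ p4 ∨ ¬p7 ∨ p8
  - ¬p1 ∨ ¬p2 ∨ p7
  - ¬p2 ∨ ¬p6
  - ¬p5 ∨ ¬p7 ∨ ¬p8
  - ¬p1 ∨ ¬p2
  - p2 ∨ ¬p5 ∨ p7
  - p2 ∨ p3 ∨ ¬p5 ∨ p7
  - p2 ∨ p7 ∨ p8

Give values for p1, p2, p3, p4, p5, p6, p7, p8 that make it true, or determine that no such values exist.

p1 = False, p2 = False, p3 = True, p4 = False, p5 = False, p6 = True, p7 = True, p8 = False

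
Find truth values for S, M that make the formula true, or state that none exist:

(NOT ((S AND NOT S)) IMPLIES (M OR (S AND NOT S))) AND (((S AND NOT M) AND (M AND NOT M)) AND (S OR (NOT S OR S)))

Case M = True: the conjunct NOT M is False.
Case M = False: the conjunct M is False.
Both cases fail — unsatisfiable.

Unsatisfiable — no assignment works.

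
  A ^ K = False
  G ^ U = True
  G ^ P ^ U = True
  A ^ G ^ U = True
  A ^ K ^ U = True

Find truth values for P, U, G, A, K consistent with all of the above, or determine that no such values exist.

P: False, U: True, G: False, A: False, K: False

A ^ K = F ^ F = False ✓
G ^ U = F ^ T = True ✓
G ^ P ^ U = F ^ F ^ T = True ✓
A ^ G ^ U = F ^ F ^ T = True ✓
A ^ K ^ U = F ^ F ^ T = True ✓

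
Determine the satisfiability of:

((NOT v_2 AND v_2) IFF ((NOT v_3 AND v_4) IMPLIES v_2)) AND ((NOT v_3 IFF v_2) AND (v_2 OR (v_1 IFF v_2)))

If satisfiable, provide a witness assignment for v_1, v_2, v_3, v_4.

Case v_2 = True: the conjunct (NOT v_2 AND v_2) IFF ((NOT v_3 AND v_4) IMPLIES v_2) becomes (False AND True) IFF ((NOT v_3 AND v_4) IMPLIES True) = False.
Case v_2 = False: the formula simplifies to (NOT v_3 AND v_4) AND (v_3 AND NOT v_1).
  v_3 = True: the conjunct NOT v_3 is False.
  v_3 = False: the conjunct v_3 is False.
Both cases fail — unsatisfiable.

The formula is unsatisfiable.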